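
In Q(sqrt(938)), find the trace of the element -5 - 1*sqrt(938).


Tr(a + b*sqrt(d)) = (a + b*sqrt(d)) + (a - b*sqrt(d)) = 2a
= 2 * (-5)
= -10

-10


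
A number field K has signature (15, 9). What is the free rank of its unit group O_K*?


By Dirichlet's unit theorem:
rank = r1 + r2 - 1
= 15 + 9 - 1
= 23

23


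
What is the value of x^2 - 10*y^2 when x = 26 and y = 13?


x^2 - d*y^2
= 26^2 - 10*13^2
= 676 - 1690
= -1014

-1014


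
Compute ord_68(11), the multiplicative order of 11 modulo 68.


We want ord_68(11), the smallest k >= 1 with 11^k = 1 mod 68.
n = 68 = 2^2 * 17, phi(68) = 32; the order divides phi(n).
Divisors of 32: 1, 2, 4, 8, 16, 32
Repeated squaring mod 68: 11^1 = 11, 11^2 = 53, 11^4 = 21, 11^8 = 33, 11^16 = 1, 11^32 = 1
Test divisors in increasing order:
  k=1: 11^1 = 11 mod 68
  k=2: 11^2 = 53 mod 68
  k=4: 11^4 = 21 mod 68
  k=8: 11^8 = 33 mod 68
  k=16: 11^16 = 1 mod 68  <- first divisor giving 1
Order = 16

16


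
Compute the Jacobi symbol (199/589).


Compute (199/589) via quadratic reciprocity:
  reciprocity: (199/589) -> +(589/199)
  reduce: (191/199)
  reciprocity: (191/199) -> -(199/191)
  reduce: (8/191)
  pull out 2: (2/191) = +1  (since 191 mod 8 = 7)
  pull out 2: (2/191) = +1  (since 191 mod 8 = 7)
  pull out 2: (2/191) = +1  (since 191 mod 8 = 7)
  (1/191) = 1
Product of signs = -1

-1


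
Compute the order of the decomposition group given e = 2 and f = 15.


|D_P| = e * f
= 2 * 15
= 30

30


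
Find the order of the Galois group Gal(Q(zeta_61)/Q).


|Gal(Q(zeta_61)/Q)| = phi(61)
= 60

60


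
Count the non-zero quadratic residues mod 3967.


For prime p, the number of non-zero quadratic residues is (p-1)/2.
= (3967-1)/2
= 1983

1983


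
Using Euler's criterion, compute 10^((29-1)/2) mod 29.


p = 29 is prime and the exponent is (p-1)/2 = 14, so by Euler's criterion 10^14 = (10/29) = +1 or -1 mod 29.
Compute by square-and-multiply:
  14 = 8 + 4 + 2 (binary 1110)
  Repeated squaring mod 29: 10^1 = 10, 10^2 = 13, 10^4 = 24, 10^8 = 25
  10^14 = 10^8 * 10^4 * 10^2 = 25 * 24 * 13 mod 29
    25 * 24 = 600 = 20 mod 29
    20 * 13 = 260 = 28 mod 29
  10^14 = 28 mod 29
Result 28 = p - 1 = -1 mod 29: 10 is a quadratic non-residue mod 29. As a residue in [0, p-1] the value is 28.
10^14 mod 29 = 28

28


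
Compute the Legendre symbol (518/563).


p = 563 is prime, so compute (518/563) with the reciprocity algorithm (Jacobi-symbol steps: pull out 2s via (2/n), flip via reciprocity, reduce):
  pull out 2: (2/563) = -1  (since 563 mod 8 = 3)
  reciprocity: (259/563) -> -(563/259)
  reduce: (45/259)
  reciprocity: (45/259) -> +(259/45)
  reduce: (34/45)
  pull out 2: (2/45) = -1  (since 45 mod 8 = 5)
  reciprocity: (17/45) -> +(45/17)
  reduce: (11/17)
  reciprocity: (11/17) -> +(17/11)
  reduce: (6/11)
  pull out 2: (2/11) = -1  (since 11 mod 8 = 3)
  reciprocity: (3/11) -> -(11/3)
  reduce: (2/3)
  pull out 2: (2/3) = -1  (since 3 mod 8 = 3)
  (1/3) = 1
Product of signs = 1
(518/563) = 1

1


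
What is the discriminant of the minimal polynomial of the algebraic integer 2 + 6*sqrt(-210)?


The element 2 + 6*sqrt(-210) has minimal polynomial:
x^2 - 4*x + 7564
Discriminant = (-4)^2 - 4*(7564)
= 16 - 30256
= -30240

-30240


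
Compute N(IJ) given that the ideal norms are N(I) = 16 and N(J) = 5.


N(IJ) = N(I) * N(J)
= 16 * 5
= 80

80


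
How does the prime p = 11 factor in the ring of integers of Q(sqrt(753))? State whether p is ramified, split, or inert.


K = Q(sqrt(753)). Since d mod 4 = 1, disc(K) = 753.
Check p | disc: 753 mod 11 = 5.
p does not divide disc. Compute Legendre symbol (d/p):
5^((11-1)/2) mod 11 = 1
(d/p) = 1, so p splits: (p) = P*P' with e=1, f=1, g=2.
Therefore p is split.

split


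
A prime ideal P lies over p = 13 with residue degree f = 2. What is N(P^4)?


N(P^a) = p^(a*f)
= 13^(4*2)
= 13^8
= 815730721

815730721


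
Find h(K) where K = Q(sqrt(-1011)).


K = Q(sqrt(-1011)). d mod 4 = 1, so D = disc(K) = d = -1011
h(K) equals the number of primitive reduced positive-definite forms (a, b, c) = a*x^2 + b*x*y + c*y^2 with b^2 - 4ac = D,
where reduced means |b| <= a <= c, with b >= 0 whenever |b| = a or a = c, and primitive means gcd(a, b, c) = 1.
Reduced forces 3a^2 <= |D| = 1011, so 1 <= a <= 18; b must have the parity of D, and c = (b^2 - D)/(4a) must be an integer >= a.
Enumerate a = 1..18, b in [-a, a]:
  a=1: (1, 1, 253)  [1]
  a=2: none
  a=3: (3, 3, 85)  [1]
  a=4: none
  a=5: (5, -3, 51), (5, 3, 51)  [2]
  a=6: none
  a=7: (7, -5, 37), (7, 5, 37)  [2]
  a=8..10: none
  a=11: (11, -1, 23), (11, 1, 23)  [2]
  a=12: none
  a=13: (13, -9, 21), (13, 9, 21)  [2]
  a=14: none
  a=15: (15, -3, 17), (15, 3, 17)  [2]
  a=16..18: none
Total reduced forms: 1 + 1 + 2 + 2 + 2 + 2 + 2 = 12
h = 12

12


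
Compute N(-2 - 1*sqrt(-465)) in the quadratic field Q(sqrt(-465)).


N(a + b*sqrt(d)) = a^2 - d*b^2
= (-2)^2 - (-465)*(-1)^2
= 4 + 465
= 469

469


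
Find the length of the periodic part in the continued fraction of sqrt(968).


Run the CF algorithm for sqrt(968).
a_0 = floor(sqrt(968)) = 31; set m_0=0, q_0=1.
Recurrence: m' = q*a - m,  q' = (d - m'^2)/q,  a' = floor((a_0 + m')/q').
  step 1: m=31, q=7, a=8
  step 2: m=25, q=49, a=1
  step 3: m=24, q=8, a=6
  step 4: m=24, q=49, a=1
  step 5: m=25, q=7, a=8
  step 6: m=31, q=1, a=62
a_6 = 2*a_0 = 62, so the period closes here.
sqrt(968) = [31; 8, 1, 6, 1, 8, 62]
Period length = 6

6


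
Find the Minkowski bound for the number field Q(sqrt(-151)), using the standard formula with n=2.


d = -151, d mod 4 = 1, so disc(K) = d = -151; |disc(K)| = 151
Imaginary quadratic field, so n = 2, s = r2 = 1, r1 = 0
M = (n!/n^n) * (4/pi)^s * sqrt(|disc(K)|) = (2!/2^2) * (4/pi)^1 * sqrt(151)
= 0.5 * 1.273240 * 12.288206
= 7.8229

7.8229


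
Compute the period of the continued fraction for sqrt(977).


Run the CF algorithm for sqrt(977).
a_0 = floor(sqrt(977)) = 31; set m_0=0, q_0=1.
Recurrence: m' = q*a - m,  q' = (d - m'^2)/q,  a' = floor((a_0 + m')/q').
  step 1: m=31, q=16, a=3
  step 2: m=17, q=43, a=1
  step 3: m=26, q=7, a=8
  step 4: m=30, q=11, a=5
  step 5: m=25, q=32, a=1
  step 6: m=7, q=29, a=1
  step 7: m=22, q=17, a=3
  step 8: m=29, q=8, a=7
  step 9: m=27, q=31, a=1
  step 10: m=4, q=31, a=1
  step 11: m=27, q=8, a=7
  step 12: m=29, q=17, a=3
  step 13: m=22, q=29, a=1
  step 14: m=7, q=32, a=1
  step 15: m=25, q=11, a=5
  step 16: m=30, q=7, a=8
  step 17: m=26, q=43, a=1
  step 18: m=17, q=16, a=3
  step 19: m=31, q=1, a=62
a_19 = 2*a_0 = 62, so the period closes here.
sqrt(977) = [31; 3, 1, 8, 5, 1, 1, 3, 7, 1, 1, 7, 3, 1, 1, 5, 8, 1, 3, 62]
Period length = 19

19


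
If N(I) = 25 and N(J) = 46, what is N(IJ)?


N(IJ) = N(I) * N(J)
= 25 * 46
= 1150

1150


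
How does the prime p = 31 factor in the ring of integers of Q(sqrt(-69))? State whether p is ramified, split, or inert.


K = Q(sqrt(-69)). Since d mod 4 = 3, disc(K) = -276.
Check p | disc: -276 mod 31 = 3.
p does not divide disc. Compute Legendre symbol (d/p):
24^((31-1)/2) mod 31 = -1
(d/p) = -1, so p is inert: (p) stays prime with e=1, f=2, g=1.
Therefore p is inert.

inert


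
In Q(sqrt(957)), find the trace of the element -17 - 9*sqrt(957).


Tr(a + b*sqrt(d)) = (a + b*sqrt(d)) + (a - b*sqrt(d)) = 2a
= 2 * (-17)
= -34

-34


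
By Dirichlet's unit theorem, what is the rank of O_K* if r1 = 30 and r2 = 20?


By Dirichlet's unit theorem:
rank = r1 + r2 - 1
= 30 + 20 - 1
= 49

49


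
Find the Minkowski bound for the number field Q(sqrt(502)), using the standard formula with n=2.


d = 502, d mod 4 = 2, so disc(K) = 4d = 2008; |disc(K)| = 2008
Real quadratic field, so n = 2, s = r2 = 0, r1 = 2
M = (n!/n^n) * (4/pi)^s * sqrt(|disc(K)|) = (2!/2^2) * (4/pi)^0 * sqrt(2008)
= 0.5 * 1.000000 * 44.810713
= 22.4054

22.4054


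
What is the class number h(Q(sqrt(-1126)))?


K = Q(sqrt(-1126)). d mod 4 = 2, so D = disc(K) = 4d = -4504
h(K) equals the number of primitive reduced positive-definite forms (a, b, c) = a*x^2 + b*x*y + c*y^2 with b^2 - 4ac = D,
where reduced means |b| <= a <= c, with b >= 0 whenever |b| = a or a = c, and primitive means gcd(a, b, c) = 1.
Reduced forces 3a^2 <= |D| = 4504, so 1 <= a <= 38; b must have the parity of D, and c = (b^2 - D)/(4a) must be an integer >= a.
Enumerate a = 1..38, b in [-a, a]:
  a=1: (1, 0, 1126)  [1]
  a=2: (2, 0, 563)  [1]
  a=3..4: none
  a=5: (5, -4, 226), (5, 4, 226)  [2]
  a=6: none
  a=7: (7, -2, 161), (7, 2, 161)  [2]
  a=8..9: none
  a=10: (10, -4, 113), (10, 4, 113)  [2]
  a=11..13: none
  a=14: (14, -12, 83), (14, 12, 83)  [2]
  a=15..16: none
  a=17: (17, -16, 70), (17, 16, 70)  [2]
  a=18..22: none
  a=23: (23, -2, 49), (23, 2, 49)  [2]
  a=24: none
  a=25: (25, -14, 47), (25, 14, 47)  [2]
  a=26..28: none
  a=29: (29, -22, 43), (29, 22, 43)  [2]
  a=30..33: none
  a=34: (34, -16, 35), (34, 16, 35)  [2]
  a=35: (35, -26, 37), (35, 26, 37)  [2]
  a=36..38: none
Total reduced forms: 1 + 1 + 2 + 2 + 2 + 2 + 2 + 2 + 2 + 2 + 2 + 2 = 22
h = 22

22


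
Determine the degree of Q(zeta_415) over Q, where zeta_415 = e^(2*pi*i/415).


The degree equals Euler's totient phi(415).
415 = 5 * 83
phi(415) = 328

328


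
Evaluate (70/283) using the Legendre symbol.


p = 283 is prime, so compute (70/283) with the reciprocity algorithm (Jacobi-symbol steps: pull out 2s via (2/n), flip via reciprocity, reduce):
  pull out 2: (2/283) = -1  (since 283 mod 8 = 3)
  reciprocity: (35/283) -> -(283/35)
  reduce: (3/35)
  reciprocity: (3/35) -> -(35/3)
  reduce: (2/3)
  pull out 2: (2/3) = -1  (since 3 mod 8 = 3)
  (1/3) = 1
Product of signs = 1
(70/283) = 1

1


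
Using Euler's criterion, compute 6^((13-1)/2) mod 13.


p = 13 is prime and the exponent is (p-1)/2 = 6, so by Euler's criterion 6^6 = (6/13) = +1 or -1 mod 13.
Compute by square-and-multiply:
  6 = 4 + 2 (binary 110)
  Repeated squaring mod 13: 6^1 = 6, 6^2 = 10, 6^4 = 9
  6^6 = 6^4 * 6^2 = 9 * 10 mod 13
    9 * 10 = 90 = 12 mod 13
  6^6 = 12 mod 13
Result 12 = p - 1 = -1 mod 13: 6 is a quadratic non-residue mod 13. As a residue in [0, p-1] the value is 12.
6^6 mod 13 = 12

12


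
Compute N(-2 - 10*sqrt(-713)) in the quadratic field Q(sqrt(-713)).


N(a + b*sqrt(d)) = a^2 - d*b^2
= (-2)^2 - (-713)*(-10)^2
= 4 + 71300
= 71304

71304


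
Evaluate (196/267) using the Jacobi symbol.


Compute (196/267) via quadratic reciprocity:
  pull out 2: (2/267) = -1  (since 267 mod 8 = 3)
  pull out 2: (2/267) = -1  (since 267 mod 8 = 3)
  reciprocity: (49/267) -> +(267/49)
  reduce: (22/49)
  pull out 2: (2/49) = +1  (since 49 mod 8 = 1)
  reciprocity: (11/49) -> +(49/11)
  reduce: (5/11)
  reciprocity: (5/11) -> +(11/5)
  reduce: (1/5)
  (1/5) = 1
Product of signs = 1

1


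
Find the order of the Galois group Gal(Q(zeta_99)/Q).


|Gal(Q(zeta_99)/Q)| = phi(99)
= 60

60


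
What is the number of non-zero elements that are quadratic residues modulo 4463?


For prime p, the number of non-zero quadratic residues is (p-1)/2.
= (4463-1)/2
= 2231

2231


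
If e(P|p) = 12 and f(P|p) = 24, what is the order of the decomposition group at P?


|D_P| = e * f
= 12 * 24
= 288

288


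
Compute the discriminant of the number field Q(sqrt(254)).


For K = Q(sqrt(d)) with d squarefree: disc(K) = d if d = 1 mod 4, and disc(K) = 4d if d = 2 or 3 mod 4.
Here d = 254, and d mod 4 = 2.
d = 2 mod 4, not 1 (O_K = Z[sqrt(d)]), so disc(K) = 4d = 4 * (254) = 1016

1016


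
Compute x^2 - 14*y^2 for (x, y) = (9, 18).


x^2 - d*y^2
= 9^2 - 14*18^2
= 81 - 4536
= -4455

-4455


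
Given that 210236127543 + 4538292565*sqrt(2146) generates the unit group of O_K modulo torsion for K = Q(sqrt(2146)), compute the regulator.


epsilon = 210236127543 + 4538292565*sqrt(2146)
= 4.2047e+11
R = ln(4.2047e+11)
= 26.7646

26.7646


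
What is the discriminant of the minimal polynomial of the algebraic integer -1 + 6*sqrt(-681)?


The element -1 + 6*sqrt(-681) has minimal polynomial:
x^2 + 2*x + 24517
Discriminant = (2)^2 - 4*(24517)
= 4 - 98068
= -98064

-98064


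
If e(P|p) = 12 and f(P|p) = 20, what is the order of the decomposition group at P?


|D_P| = e * f
= 12 * 20
= 240

240


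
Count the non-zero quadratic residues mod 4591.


For prime p, the number of non-zero quadratic residues is (p-1)/2.
= (4591-1)/2
= 2295

2295


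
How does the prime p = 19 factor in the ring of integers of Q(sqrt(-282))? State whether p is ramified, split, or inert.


K = Q(sqrt(-282)). Since d mod 4 = 2, disc(K) = -1128.
Check p | disc: -1128 mod 19 = 12.
p does not divide disc. Compute Legendre symbol (d/p):
3^((19-1)/2) mod 19 = -1
(d/p) = -1, so p is inert: (p) stays prime with e=1, f=2, g=1.
Therefore p is inert.

inert


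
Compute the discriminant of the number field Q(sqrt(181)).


For K = Q(sqrt(d)) with d squarefree: disc(K) = d if d = 1 mod 4, and disc(K) = 4d if d = 2 or 3 mod 4.
Here d = 181, and d mod 4 = 1.
d = 1 mod 4 (O_K = Z[(1+sqrt(d))/2]), so disc(K) = d = 181

181


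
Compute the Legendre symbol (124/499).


p = 499 is prime, so compute (124/499) with the reciprocity algorithm (Jacobi-symbol steps: pull out 2s via (2/n), flip via reciprocity, reduce):
  pull out 2: (2/499) = -1  (since 499 mod 8 = 3)
  pull out 2: (2/499) = -1  (since 499 mod 8 = 3)
  reciprocity: (31/499) -> -(499/31)
  reduce: (3/31)
  reciprocity: (3/31) -> -(31/3)
  reduce: (1/3)
  (1/3) = 1
Product of signs = 1
(124/499) = 1

1


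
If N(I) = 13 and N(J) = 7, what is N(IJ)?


N(IJ) = N(I) * N(J)
= 13 * 7
= 91

91


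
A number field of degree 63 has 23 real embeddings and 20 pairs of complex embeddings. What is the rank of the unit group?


By Dirichlet's unit theorem:
rank = r1 + r2 - 1
= 23 + 20 - 1
= 42

42


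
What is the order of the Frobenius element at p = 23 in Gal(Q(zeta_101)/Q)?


The Frobenius at p in Gal(Q(zeta_n)/Q) = (Z/nZ)* is the class of p, so its order is ord_101(23), the smallest k >= 1 with 23^k = 1 mod 101.
n = 101 = 101, phi(101) = 100; the order divides phi(n).
Divisors of 100: 1, 2, 4, 5, 10, 20, 25, 50, 100
Repeated squaring mod 101: 23^1 = 23, 23^2 = 24, 23^4 = 71, 23^8 = 92, 23^16 = 81, 23^32 = 97, 23^64 = 16
Test divisors in increasing order:
  k=1: 23^1 = 23 mod 101
  k=2: 23^2 = 24 mod 101
  k=4: 23^4 = 71 mod 101
  k=5: 23^5 = 71 * 23 = 17 mod 101
  k=10: 23^10 = 92 * 24 = 87 mod 101
  k=20: 23^20 = 81 * 71 = 95 mod 101
  k=25: 23^25 = 81 * 92 * 23 = 100 mod 101
  k=50: 23^50 = 97 * 81 * 24 = 1 mod 101  <- first divisor giving 1
Order = 50

50


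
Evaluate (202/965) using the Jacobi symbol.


Compute (202/965) via quadratic reciprocity:
  pull out 2: (2/965) = -1  (since 965 mod 8 = 5)
  reciprocity: (101/965) -> +(965/101)
  reduce: (56/101)
  pull out 2: (2/101) = -1  (since 101 mod 8 = 5)
  pull out 2: (2/101) = -1  (since 101 mod 8 = 5)
  pull out 2: (2/101) = -1  (since 101 mod 8 = 5)
  reciprocity: (7/101) -> +(101/7)
  reduce: (3/7)
  reciprocity: (3/7) -> -(7/3)
  reduce: (1/3)
  (1/3) = 1
Product of signs = -1

-1


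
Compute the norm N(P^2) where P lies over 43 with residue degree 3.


N(P^a) = p^(a*f)
= 43^(2*3)
= 43^6
= 6321363049

6321363049


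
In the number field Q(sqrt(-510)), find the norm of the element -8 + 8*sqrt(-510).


N(a + b*sqrt(d)) = a^2 - d*b^2
= (-8)^2 - (-510)*(8)^2
= 64 + 32640
= 32704

32704


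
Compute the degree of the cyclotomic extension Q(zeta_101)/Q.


The degree equals Euler's totient phi(101).
101 = 101
phi(101) = 100

100


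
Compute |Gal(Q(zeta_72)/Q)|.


|Gal(Q(zeta_72)/Q)| = phi(72)
= 24

24


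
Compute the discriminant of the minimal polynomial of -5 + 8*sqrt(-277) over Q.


The element -5 + 8*sqrt(-277) has minimal polynomial:
x^2 + 10*x + 17753
Discriminant = (10)^2 - 4*(17753)
= 100 - 71012
= -70912

-70912


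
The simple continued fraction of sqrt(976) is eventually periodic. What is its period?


Run the CF algorithm for sqrt(976).
a_0 = floor(sqrt(976)) = 31; set m_0=0, q_0=1.
Recurrence: m' = q*a - m,  q' = (d - m'^2)/q,  a' = floor((a_0 + m')/q').
  step 1: m=31, q=15, a=4
  step 2: m=29, q=9, a=6
  step 3: m=25, q=39, a=1
  step 4: m=14, q=20, a=2
  step 5: m=26, q=15, a=3
  step 6: m=19, q=41, a=1
  step 7: m=22, q=12, a=4
  step 8: m=26, q=25, a=2
  step 9: m=24, q=16, a=3
  step 10: m=24, q=25, a=2
  step 11: m=26, q=12, a=4
  step 12: m=22, q=41, a=1
  step 13: m=19, q=15, a=3
  step 14: m=26, q=20, a=2
  step 15: m=14, q=39, a=1
  step 16: m=25, q=9, a=6
  step 17: m=29, q=15, a=4
  step 18: m=31, q=1, a=62
a_18 = 2*a_0 = 62, so the period closes here.
sqrt(976) = [31; 4, 6, 1, 2, 3, 1, 4, 2, 3, 2, 4, 1, 3, 2, 1, 6, 4, 62]
Period length = 18

18


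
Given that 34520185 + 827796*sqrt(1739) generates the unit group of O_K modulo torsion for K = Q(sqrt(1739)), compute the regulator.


epsilon = 34520185 + 827796*sqrt(1739)
= 6.9040e+07
R = ln(6.9040e+07)
= 18.0502

18.0502


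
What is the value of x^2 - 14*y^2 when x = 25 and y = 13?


x^2 - d*y^2
= 25^2 - 14*13^2
= 625 - 2366
= -1741

-1741


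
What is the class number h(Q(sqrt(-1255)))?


K = Q(sqrt(-1255)). d mod 4 = 1, so D = disc(K) = d = -1255
h(K) equals the number of primitive reduced positive-definite forms (a, b, c) = a*x^2 + b*x*y + c*y^2 with b^2 - 4ac = D,
where reduced means |b| <= a <= c, with b >= 0 whenever |b| = a or a = c, and primitive means gcd(a, b, c) = 1.
Reduced forces 3a^2 <= |D| = 1255, so 1 <= a <= 20; b must have the parity of D, and c = (b^2 - D)/(4a) must be an integer >= a.
Enumerate a = 1..20, b in [-a, a]:
  a=1: (1, 1, 314)  [1]
  a=2: (2, -1, 157), (2, 1, 157)  [2]
  a=3: none
  a=4: (4, -3, 79), (4, 3, 79)  [2]
  a=5: (5, 5, 64)  [1]
  a=6..7: none
  a=8: (8, -5, 40), (8, 5, 40)  [2]
  a=9: none
  a=10: (10, -5, 32), (10, 5, 32)  [2]
  a=11..15: none
  a=16: (16, -5, 20), (16, 5, 20)  [2]
  a=17..20: none
Total reduced forms: 1 + 2 + 2 + 1 + 2 + 2 + 2 = 12
h = 12

12


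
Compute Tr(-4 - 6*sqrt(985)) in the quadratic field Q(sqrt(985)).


Tr(a + b*sqrt(d)) = (a + b*sqrt(d)) + (a - b*sqrt(d)) = 2a
= 2 * (-4)
= -8

-8


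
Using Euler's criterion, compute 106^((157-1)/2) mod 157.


p = 157 is prime and the exponent is (p-1)/2 = 78, so by Euler's criterion 106^78 = (106/157) = +1 or -1 mod 157.
Compute by square-and-multiply:
  78 = 64 + 8 + 4 + 2 (binary 1001110)
  Repeated squaring mod 157: 106^1 = 106, 106^2 = 89, 106^4 = 71, 106^8 = 17, 106^16 = 132, 106^32 = 154, 106^64 = 9
  106^78 = 106^64 * 106^8 * 106^4 * 106^2 = 9 * 17 * 71 * 89 mod 157
    9 * 17 = 153 = 153 mod 157
    153 * 71 = 10863 = 30 mod 157
    30 * 89 = 2670 = 1 mod 157
  106^78 = 1 mod 157
Result 1: 106 is a quadratic residue mod 157.
106^78 mod 157 = 1

1


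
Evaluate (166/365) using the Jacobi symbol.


Compute (166/365) via quadratic reciprocity:
  pull out 2: (2/365) = -1  (since 365 mod 8 = 5)
  reciprocity: (83/365) -> +(365/83)
  reduce: (33/83)
  reciprocity: (33/83) -> +(83/33)
  reduce: (17/33)
  reciprocity: (17/33) -> +(33/17)
  reduce: (16/17)
  pull out 2: (2/17) = +1  (since 17 mod 8 = 1)
  pull out 2: (2/17) = +1  (since 17 mod 8 = 1)
  pull out 2: (2/17) = +1  (since 17 mod 8 = 1)
  pull out 2: (2/17) = +1  (since 17 mod 8 = 1)
  (1/17) = 1
Product of signs = -1

-1


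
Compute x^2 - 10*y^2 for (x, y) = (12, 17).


x^2 - d*y^2
= 12^2 - 10*17^2
= 144 - 2890
= -2746

-2746


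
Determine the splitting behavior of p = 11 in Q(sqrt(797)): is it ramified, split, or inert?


K = Q(sqrt(797)). Since d mod 4 = 1, disc(K) = 797.
Check p | disc: 797 mod 11 = 5.
p does not divide disc. Compute Legendre symbol (d/p):
5^((11-1)/2) mod 11 = 1
(d/p) = 1, so p splits: (p) = P*P' with e=1, f=1, g=2.
Therefore p is split.

split


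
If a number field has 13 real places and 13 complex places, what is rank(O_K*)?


By Dirichlet's unit theorem:
rank = r1 + r2 - 1
= 13 + 13 - 1
= 25

25


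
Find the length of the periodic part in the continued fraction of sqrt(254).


Run the CF algorithm for sqrt(254).
a_0 = floor(sqrt(254)) = 15; set m_0=0, q_0=1.
Recurrence: m' = q*a - m,  q' = (d - m'^2)/q,  a' = floor((a_0 + m')/q').
  step 1: m=15, q=29, a=1
  step 2: m=14, q=2, a=14
  step 3: m=14, q=29, a=1
  step 4: m=15, q=1, a=30
a_4 = 2*a_0 = 30, so the period closes here.
sqrt(254) = [15; 1, 14, 1, 30]
Period length = 4

4


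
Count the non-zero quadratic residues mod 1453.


For prime p, the number of non-zero quadratic residues is (p-1)/2.
= (1453-1)/2
= 726

726


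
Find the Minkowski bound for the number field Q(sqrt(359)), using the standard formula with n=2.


d = 359, d mod 4 = 3, so disc(K) = 4d = 1436; |disc(K)| = 1436
Real quadratic field, so n = 2, s = r2 = 0, r1 = 2
M = (n!/n^n) * (4/pi)^s * sqrt(|disc(K)|) = (2!/2^2) * (4/pi)^0 * sqrt(1436)
= 0.5 * 1.000000 * 37.894591
= 18.9473

18.9473


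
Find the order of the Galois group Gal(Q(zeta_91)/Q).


|Gal(Q(zeta_91)/Q)| = phi(91)
= 72

72


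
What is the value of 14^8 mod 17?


p = 17 is prime and the exponent is (p-1)/2 = 8, so by Euler's criterion 14^8 = (14/17) = +1 or -1 mod 17.
Compute by square-and-multiply:
  8 = 8 (binary 1000)
  Repeated squaring mod 17: 14^1 = 14, 14^2 = 9, 14^4 = 13, 14^8 = 16
  14^8 = 16 mod 17
Result 16 = p - 1 = -1 mod 17: 14 is a quadratic non-residue mod 17. As a residue in [0, p-1] the value is 16.
14^8 mod 17 = 16

16


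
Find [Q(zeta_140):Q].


The degree equals Euler's totient phi(140).
140 = 2^2 * 5 * 7
phi(140) = 48

48


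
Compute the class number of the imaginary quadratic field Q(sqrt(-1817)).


K = Q(sqrt(-1817)). d mod 4 = 3, so D = disc(K) = 4d = -7268
h(K) equals the number of primitive reduced positive-definite forms (a, b, c) = a*x^2 + b*x*y + c*y^2 with b^2 - 4ac = D,
where reduced means |b| <= a <= c, with b >= 0 whenever |b| = a or a = c, and primitive means gcd(a, b, c) = 1.
Reduced forces 3a^2 <= |D| = 7268, so 1 <= a <= 49; b must have the parity of D, and c = (b^2 - D)/(4a) must be an integer >= a.
Enumerate a = 1..49, b in [-a, a]:
  a=1: (1, 0, 1817)  [1]
  a=2: (2, 2, 909)  [1]
  a=3: (3, -2, 606), (3, 2, 606)  [2]
  a=4..5: none
  a=6: (6, -2, 303), (6, 2, 303)  [2]
  a=7..8: none
  a=9: (9, -2, 202), (9, 2, 202)  [2]
  a=10: none
  a=11: (11, -6, 166), (11, 6, 166)  [2]
  a=12: none
  a=13: (13, -8, 141), (13, 8, 141)  [2]
  a=14..16: none
  a=17: (17, -12, 109), (17, 12, 109)  [2]
  a=18: (18, -2, 101), (18, 2, 101)  [2]
  a=19: (19, -16, 99), (19, 16, 99)  [2]
  a=20..21: none
  a=22: (22, -6, 83), (22, 6, 83)  [2]
  a=23: (23, 0, 79)  [1]
  a=24..25: none
  a=26: (26, -18, 73), (26, 18, 73)  [2]
  a=27: (27, -20, 71), (27, 20, 71)  [2]
  a=28..32: none
  a=33: (33, -28, 61), (33, -16, 57), (33, 16, 57), (33, 28, 61)  [4]
  a=34: (34, -22, 57), (34, 22, 57)  [2]
  a=35..36: none
  a=37: (37, -24, 53), (37, 24, 53)  [2]
  a=38: (38, -22, 51), (38, 22, 51)  [2]
  a=39: (39, -34, 54), (39, -8, 47), (39, 8, 47), (39, 34, 54)  [4]
  a=40..45: none
  a=46: (46, 46, 51)  [1]
  a=47..49: none
Total reduced forms: 1 + 1 + 2 + 2 + 2 + 2 + 2 + 2 + 2 + 2 + 2 + 1 + 2 + 2 + 4 + 2 + 2 + 2 + 4 + 1 = 40
h = 40

40


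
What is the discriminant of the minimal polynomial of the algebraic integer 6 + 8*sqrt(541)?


The element 6 + 8*sqrt(541) has minimal polynomial:
x^2 - 12*x - 34588
Discriminant = (-12)^2 - 4*(-34588)
= 144 + 138352
= 138496

138496


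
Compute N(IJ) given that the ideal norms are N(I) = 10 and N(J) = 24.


N(IJ) = N(I) * N(J)
= 10 * 24
= 240

240


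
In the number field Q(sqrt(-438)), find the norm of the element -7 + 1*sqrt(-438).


N(a + b*sqrt(d)) = a^2 - d*b^2
= (-7)^2 - (-438)*(1)^2
= 49 + 438
= 487

487


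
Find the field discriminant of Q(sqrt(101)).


For K = Q(sqrt(d)) with d squarefree: disc(K) = d if d = 1 mod 4, and disc(K) = 4d if d = 2 or 3 mod 4.
Here d = 101, and d mod 4 = 1.
d = 1 mod 4 (O_K = Z[(1+sqrt(d))/2]), so disc(K) = d = 101

101


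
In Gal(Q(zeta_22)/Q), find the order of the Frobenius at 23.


The Frobenius at p in Gal(Q(zeta_n)/Q) = (Z/nZ)* is the class of p, so its order is ord_22(23), the smallest k >= 1 with 23^k = 1 mod 22.
n = 22 = 2 * 11, phi(22) = 10; the order divides phi(n).
Divisors of 10: 1, 2, 5, 10
Repeated squaring mod 22: 23^1 = 1, 23^2 = 1, 23^4 = 1, 23^8 = 1
Test divisors in increasing order:
  k=1: 23^1 = 1 mod 22  <- first divisor giving 1
Order = 1

1


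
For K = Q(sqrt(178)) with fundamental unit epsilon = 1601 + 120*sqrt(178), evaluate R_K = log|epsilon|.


epsilon = 1601 + 120*sqrt(178)
= 3201.9997
R = ln(3201.9997)
= 8.0715

8.0715


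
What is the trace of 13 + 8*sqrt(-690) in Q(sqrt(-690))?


Tr(a + b*sqrt(d)) = (a + b*sqrt(d)) + (a - b*sqrt(d)) = 2a
= 2 * (13)
= 26

26


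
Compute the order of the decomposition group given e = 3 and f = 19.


|D_P| = e * f
= 3 * 19
= 57

57


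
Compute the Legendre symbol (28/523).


p = 523 is prime, so compute (28/523) with the reciprocity algorithm (Jacobi-symbol steps: pull out 2s via (2/n), flip via reciprocity, reduce):
  pull out 2: (2/523) = -1  (since 523 mod 8 = 3)
  pull out 2: (2/523) = -1  (since 523 mod 8 = 3)
  reciprocity: (7/523) -> -(523/7)
  reduce: (5/7)
  reciprocity: (5/7) -> +(7/5)
  reduce: (2/5)
  pull out 2: (2/5) = -1  (since 5 mod 8 = 5)
  (1/5) = 1
Product of signs = 1
(28/523) = 1

1


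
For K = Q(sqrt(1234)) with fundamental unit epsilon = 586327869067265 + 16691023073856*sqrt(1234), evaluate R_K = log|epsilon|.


epsilon = 586327869067265 + 16691023073856*sqrt(1234)
= 1.1727e+15
R = ln(1.1727e+15)
= 34.6980

34.6980


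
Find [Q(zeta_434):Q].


The degree equals Euler's totient phi(434).
434 = 2 * 7 * 31
phi(434) = 180

180


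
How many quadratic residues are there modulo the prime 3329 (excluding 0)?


For prime p, the number of non-zero quadratic residues is (p-1)/2.
= (3329-1)/2
= 1664

1664


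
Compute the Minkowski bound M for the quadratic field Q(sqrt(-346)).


d = -346, d mod 4 = 2, so disc(K) = 4d = -1384; |disc(K)| = 1384
Imaginary quadratic field, so n = 2, s = r2 = 1, r1 = 0
M = (n!/n^n) * (4/pi)^s * sqrt(|disc(K)|) = (2!/2^2) * (4/pi)^1 * sqrt(1384)
= 0.5 * 1.273240 * 37.202150
= 23.6836

23.6836


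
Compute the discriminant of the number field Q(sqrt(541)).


For K = Q(sqrt(d)) with d squarefree: disc(K) = d if d = 1 mod 4, and disc(K) = 4d if d = 2 or 3 mod 4.
Here d = 541, and d mod 4 = 1.
d = 1 mod 4 (O_K = Z[(1+sqrt(d))/2]), so disc(K) = d = 541

541


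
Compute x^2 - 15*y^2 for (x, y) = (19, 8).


x^2 - d*y^2
= 19^2 - 15*8^2
= 361 - 960
= -599

-599


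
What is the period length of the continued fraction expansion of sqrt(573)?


Run the CF algorithm for sqrt(573).
a_0 = floor(sqrt(573)) = 23; set m_0=0, q_0=1.
Recurrence: m' = q*a - m,  q' = (d - m'^2)/q,  a' = floor((a_0 + m')/q').
  step 1: m=23, q=44, a=1
  step 2: m=21, q=3, a=14
  step 3: m=21, q=44, a=1
  step 4: m=23, q=1, a=46
a_4 = 2*a_0 = 46, so the period closes here.
sqrt(573) = [23; 1, 14, 1, 46]
Period length = 4

4


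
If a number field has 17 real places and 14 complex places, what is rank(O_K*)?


By Dirichlet's unit theorem:
rank = r1 + r2 - 1
= 17 + 14 - 1
= 30

30


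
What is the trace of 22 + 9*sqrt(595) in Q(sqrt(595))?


Tr(a + b*sqrt(d)) = (a + b*sqrt(d)) + (a - b*sqrt(d)) = 2a
= 2 * (22)
= 44

44


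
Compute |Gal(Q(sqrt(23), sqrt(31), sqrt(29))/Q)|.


The 3 square roots of distinct primes are multiplicatively independent over Q,
so [K:Q] = 2^3 and Gal(K/Q) is isomorphic to (Z/2Z)^3.
|Gal| = 2^3 = 8

8


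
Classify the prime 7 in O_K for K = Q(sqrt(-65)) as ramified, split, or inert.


K = Q(sqrt(-65)). Since d mod 4 = 3, disc(K) = -260.
Check p | disc: -260 mod 7 = 6.
p does not divide disc. Compute Legendre symbol (d/p):
5^((7-1)/2) mod 7 = -1
(d/p) = -1, so p is inert: (p) stays prime with e=1, f=2, g=1.
Therefore p is inert.

inert


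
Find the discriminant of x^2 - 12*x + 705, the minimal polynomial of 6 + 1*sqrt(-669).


The element 6 + 1*sqrt(-669) has minimal polynomial:
x^2 - 12*x + 705
Discriminant = (-12)^2 - 4*(705)
= 144 - 2820
= -2676

-2676


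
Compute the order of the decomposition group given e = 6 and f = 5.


|D_P| = e * f
= 6 * 5
= 30

30


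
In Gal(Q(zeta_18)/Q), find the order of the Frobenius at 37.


The Frobenius at p in Gal(Q(zeta_n)/Q) = (Z/nZ)* is the class of p, so its order is ord_18(37), the smallest k >= 1 with 37^k = 1 mod 18.
n = 18 = 2 * 3^2, phi(18) = 6; the order divides phi(n).
Divisors of 6: 1, 2, 3, 6
Repeated squaring mod 18: 37^1 = 1, 37^2 = 1, 37^4 = 1
Test divisors in increasing order:
  k=1: 37^1 = 1 mod 18  <- first divisor giving 1
Order = 1

1


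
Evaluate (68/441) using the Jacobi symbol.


Compute (68/441) via quadratic reciprocity:
  pull out 2: (2/441) = +1  (since 441 mod 8 = 1)
  pull out 2: (2/441) = +1  (since 441 mod 8 = 1)
  reciprocity: (17/441) -> +(441/17)
  reduce: (16/17)
  pull out 2: (2/17) = +1  (since 17 mod 8 = 1)
  pull out 2: (2/17) = +1  (since 17 mod 8 = 1)
  pull out 2: (2/17) = +1  (since 17 mod 8 = 1)
  pull out 2: (2/17) = +1  (since 17 mod 8 = 1)
  (1/17) = 1
Product of signs = 1

1


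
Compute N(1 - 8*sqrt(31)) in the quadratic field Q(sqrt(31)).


N(a + b*sqrt(d)) = a^2 - d*b^2
= (1)^2 - (31)*(-8)^2
= 1 - 1984
= -1983

-1983


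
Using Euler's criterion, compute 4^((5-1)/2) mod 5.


p = 5 is prime and the exponent is (p-1)/2 = 2, so by Euler's criterion 4^2 = (4/5) = +1 or -1 mod 5.
Compute by square-and-multiply:
  2 = 2 (binary 10)
  Repeated squaring mod 5: 4^1 = 4, 4^2 = 1
  4^2 = 1 mod 5
Result 1: 4 is a quadratic residue mod 5.
4^2 mod 5 = 1

1


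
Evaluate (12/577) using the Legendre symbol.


p = 577 is prime, so compute (12/577) with the reciprocity algorithm (Jacobi-symbol steps: pull out 2s via (2/n), flip via reciprocity, reduce):
  pull out 2: (2/577) = +1  (since 577 mod 8 = 1)
  pull out 2: (2/577) = +1  (since 577 mod 8 = 1)
  reciprocity: (3/577) -> +(577/3)
  reduce: (1/3)
  (1/3) = 1
Product of signs = 1
(12/577) = 1

1


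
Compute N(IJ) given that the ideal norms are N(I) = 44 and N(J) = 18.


N(IJ) = N(I) * N(J)
= 44 * 18
= 792

792


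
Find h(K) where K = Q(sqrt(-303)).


K = Q(sqrt(-303)). d mod 4 = 1, so D = disc(K) = d = -303
h(K) equals the number of primitive reduced positive-definite forms (a, b, c) = a*x^2 + b*x*y + c*y^2 with b^2 - 4ac = D,
where reduced means |b| <= a <= c, with b >= 0 whenever |b| = a or a = c, and primitive means gcd(a, b, c) = 1.
Reduced forces 3a^2 <= |D| = 303, so 1 <= a <= 10; b must have the parity of D, and c = (b^2 - D)/(4a) must be an integer >= a.
Enumerate a = 1..10, b in [-a, a]:
  a=1: (1, 1, 76)  [1]
  a=2: (2, -1, 38), (2, 1, 38)  [2]
  a=3: (3, 3, 26)  [1]
  a=4: (4, -1, 19), (4, 1, 19)  [2]
  a=5: none
  a=6: (6, -3, 13), (6, 3, 13)  [2]
  a=7: none
  a=8: (8, -7, 11), (8, 7, 11)  [2]
  a=9..10: none
Total reduced forms: 1 + 2 + 1 + 2 + 2 + 2 = 10
h = 10

10


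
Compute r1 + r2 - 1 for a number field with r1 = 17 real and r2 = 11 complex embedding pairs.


By Dirichlet's unit theorem:
rank = r1 + r2 - 1
= 17 + 11 - 1
= 27

27


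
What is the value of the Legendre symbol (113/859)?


p = 859 is prime, so compute (113/859) with the reciprocity algorithm (Jacobi-symbol steps: pull out 2s via (2/n), flip via reciprocity, reduce):
  reciprocity: (113/859) -> +(859/113)
  reduce: (68/113)
  pull out 2: (2/113) = +1  (since 113 mod 8 = 1)
  pull out 2: (2/113) = +1  (since 113 mod 8 = 1)
  reciprocity: (17/113) -> +(113/17)
  reduce: (11/17)
  reciprocity: (11/17) -> +(17/11)
  reduce: (6/11)
  pull out 2: (2/11) = -1  (since 11 mod 8 = 3)
  reciprocity: (3/11) -> -(11/3)
  reduce: (2/3)
  pull out 2: (2/3) = -1  (since 3 mod 8 = 3)
  (1/3) = 1
Product of signs = -1
(113/859) = -1

-1


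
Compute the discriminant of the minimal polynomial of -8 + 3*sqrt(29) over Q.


The element -8 + 3*sqrt(29) has minimal polynomial:
x^2 + 16*x - 197
Discriminant = (16)^2 - 4*(-197)
= 256 + 788
= 1044

1044


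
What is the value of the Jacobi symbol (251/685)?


Compute (251/685) via quadratic reciprocity:
  reciprocity: (251/685) -> +(685/251)
  reduce: (183/251)
  reciprocity: (183/251) -> -(251/183)
  reduce: (68/183)
  pull out 2: (2/183) = +1  (since 183 mod 8 = 7)
  pull out 2: (2/183) = +1  (since 183 mod 8 = 7)
  reciprocity: (17/183) -> +(183/17)
  reduce: (13/17)
  reciprocity: (13/17) -> +(17/13)
  reduce: (4/13)
  pull out 2: (2/13) = -1  (since 13 mod 8 = 5)
  pull out 2: (2/13) = -1  (since 13 mod 8 = 5)
  (1/13) = 1
Product of signs = -1

-1


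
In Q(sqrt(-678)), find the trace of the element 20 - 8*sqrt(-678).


Tr(a + b*sqrt(d)) = (a + b*sqrt(d)) + (a - b*sqrt(d)) = 2a
= 2 * (20)
= 40

40


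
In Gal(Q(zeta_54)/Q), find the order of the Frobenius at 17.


The Frobenius at p in Gal(Q(zeta_n)/Q) = (Z/nZ)* is the class of p, so its order is ord_54(17), the smallest k >= 1 with 17^k = 1 mod 54.
n = 54 = 2 * 3^3, phi(54) = 18; the order divides phi(n).
Divisors of 18: 1, 2, 3, 6, 9, 18
Repeated squaring mod 54: 17^1 = 17, 17^2 = 19, 17^4 = 37, 17^8 = 19, 17^16 = 37
Test divisors in increasing order:
  k=1: 17^1 = 17 mod 54
  k=2: 17^2 = 19 mod 54
  k=3: 17^3 = 19 * 17 = 53 mod 54
  k=6: 17^6 = 37 * 19 = 1 mod 54  <- first divisor giving 1
Order = 6

6


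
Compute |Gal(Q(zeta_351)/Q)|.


|Gal(Q(zeta_351)/Q)| = phi(351)
= 216

216


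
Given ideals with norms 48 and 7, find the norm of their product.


N(IJ) = N(I) * N(J)
= 48 * 7
= 336

336


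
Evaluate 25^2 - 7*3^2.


x^2 - d*y^2
= 25^2 - 7*3^2
= 625 - 63
= 562

562


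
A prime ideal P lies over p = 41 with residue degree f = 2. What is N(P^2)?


N(P^a) = p^(a*f)
= 41^(2*2)
= 41^4
= 2825761

2825761


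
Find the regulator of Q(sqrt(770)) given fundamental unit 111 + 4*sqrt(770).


epsilon = 111 + 4*sqrt(770)
= 221.9955
R = ln(221.9955)
= 5.4027

5.4027


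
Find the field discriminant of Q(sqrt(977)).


For K = Q(sqrt(d)) with d squarefree: disc(K) = d if d = 1 mod 4, and disc(K) = 4d if d = 2 or 3 mod 4.
Here d = 977, and d mod 4 = 1.
d = 1 mod 4 (O_K = Z[(1+sqrt(d))/2]), so disc(K) = d = 977

977


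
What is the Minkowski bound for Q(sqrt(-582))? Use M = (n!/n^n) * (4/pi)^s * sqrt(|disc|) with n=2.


d = -582, d mod 4 = 2, so disc(K) = 4d = -2328; |disc(K)| = 2328
Imaginary quadratic field, so n = 2, s = r2 = 1, r1 = 0
M = (n!/n^n) * (4/pi)^s * sqrt(|disc(K)|) = (2!/2^2) * (4/pi)^1 * sqrt(2328)
= 0.5 * 1.273240 * 48.249352
= 30.7165

30.7165


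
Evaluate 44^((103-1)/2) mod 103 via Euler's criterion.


p = 103 is prime and the exponent is (p-1)/2 = 51, so by Euler's criterion 44^51 = (44/103) = +1 or -1 mod 103.
Compute by square-and-multiply:
  51 = 32 + 16 + 2 + 1 (binary 110011)
  Repeated squaring mod 103: 44^1 = 44, 44^2 = 82, 44^4 = 29, 44^8 = 17, 44^16 = 83, 44^32 = 91
  44^51 = 44^32 * 44^16 * 44^2 * 44^1 = 91 * 83 * 82 * 44 mod 103
    91 * 83 = 7553 = 34 mod 103
    34 * 82 = 2788 = 7 mod 103
    7 * 44 = 308 = 102 mod 103
  44^51 = 102 mod 103
Result 102 = p - 1 = -1 mod 103: 44 is a quadratic non-residue mod 103. As a residue in [0, p-1] the value is 102.
44^51 mod 103 = 102

102


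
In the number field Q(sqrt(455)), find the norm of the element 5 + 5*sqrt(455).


N(a + b*sqrt(d)) = a^2 - d*b^2
= (5)^2 - (455)*(5)^2
= 25 - 11375
= -11350

-11350


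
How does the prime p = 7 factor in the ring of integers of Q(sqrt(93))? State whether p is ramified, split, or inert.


K = Q(sqrt(93)). Since d mod 4 = 1, disc(K) = 93.
Check p | disc: 93 mod 7 = 2.
p does not divide disc. Compute Legendre symbol (d/p):
2^((7-1)/2) mod 7 = 1
(d/p) = 1, so p splits: (p) = P*P' with e=1, f=1, g=2.
Therefore p is split.

split


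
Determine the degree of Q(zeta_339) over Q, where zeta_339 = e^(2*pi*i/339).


The degree equals Euler's totient phi(339).
339 = 3 * 113
phi(339) = 224

224


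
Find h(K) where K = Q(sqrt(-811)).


K = Q(sqrt(-811)). d mod 4 = 1, so D = disc(K) = d = -811
h(K) equals the number of primitive reduced positive-definite forms (a, b, c) = a*x^2 + b*x*y + c*y^2 with b^2 - 4ac = D,
where reduced means |b| <= a <= c, with b >= 0 whenever |b| = a or a = c, and primitive means gcd(a, b, c) = 1.
Reduced forces 3a^2 <= |D| = 811, so 1 <= a <= 16; b must have the parity of D, and c = (b^2 - D)/(4a) must be an integer >= a.
Enumerate a = 1..16, b in [-a, a]:
  a=1: (1, 1, 203)  [1]
  a=2..4: none
  a=5: (5, -3, 41), (5, 3, 41)  [2]
  a=6: none
  a=7: (7, -1, 29), (7, 1, 29)  [2]
  a=8..10: none
  a=11: (11, -5, 19), (11, 5, 19)  [2]
  a=12..16: none
Total reduced forms: 1 + 2 + 2 + 2 = 7
h = 7

7


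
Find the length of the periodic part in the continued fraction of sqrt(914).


Run the CF algorithm for sqrt(914).
a_0 = floor(sqrt(914)) = 30; set m_0=0, q_0=1.
Recurrence: m' = q*a - m,  q' = (d - m'^2)/q,  a' = floor((a_0 + m')/q').
  step 1: m=30, q=14, a=4
  step 2: m=26, q=17, a=3
  step 3: m=25, q=17, a=3
  step 4: m=26, q=14, a=4
  step 5: m=30, q=1, a=60
a_5 = 2*a_0 = 60, so the period closes here.
sqrt(914) = [30; 4, 3, 3, 4, 60]
Period length = 5

5


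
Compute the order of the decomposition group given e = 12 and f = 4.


|D_P| = e * f
= 12 * 4
= 48

48


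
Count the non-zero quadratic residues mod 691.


For prime p, the number of non-zero quadratic residues is (p-1)/2.
= (691-1)/2
= 345

345


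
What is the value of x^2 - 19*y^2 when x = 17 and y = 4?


x^2 - d*y^2
= 17^2 - 19*4^2
= 289 - 304
= -15

-15


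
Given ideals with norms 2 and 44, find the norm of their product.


N(IJ) = N(I) * N(J)
= 2 * 44
= 88

88


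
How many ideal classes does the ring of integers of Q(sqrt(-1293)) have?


K = Q(sqrt(-1293)). d mod 4 = 3, so D = disc(K) = 4d = -5172
h(K) equals the number of primitive reduced positive-definite forms (a, b, c) = a*x^2 + b*x*y + c*y^2 with b^2 - 4ac = D,
where reduced means |b| <= a <= c, with b >= 0 whenever |b| = a or a = c, and primitive means gcd(a, b, c) = 1.
Reduced forces 3a^2 <= |D| = 5172, so 1 <= a <= 41; b must have the parity of D, and c = (b^2 - D)/(4a) must be an integer >= a.
Enumerate a = 1..41, b in [-a, a]:
  a=1: (1, 0, 1293)  [1]
  a=2: (2, 2, 647)  [1]
  a=3: (3, 0, 431)  [1]
  a=4..5: none
  a=6: (6, 6, 217)  [1]
  a=7: (7, -6, 186), (7, 6, 186)  [2]
  a=8..10: none
  a=11: (11, -8, 119), (11, 8, 119)  [2]
  a=12..13: none
  a=14: (14, -6, 93), (14, 6, 93)  [2]
  a=15..16: none
  a=17: (17, -8, 77), (17, 8, 77)  [2]
  a=18..20: none
  a=21: (21, -6, 62), (21, 6, 62)  [2]
  a=22: (22, -14, 61), (22, 14, 61)  [2]
  a=23: (23, -16, 59), (23, 16, 59)  [2]
  a=24..30: none
  a=31: (31, -6, 42), (31, 6, 42)  [2]
  a=32: none
  a=33: (33, -30, 46), (33, 30, 46)  [2]
  a=34: (34, -26, 43), (34, 26, 43)  [2]
  a=35..41: none
Total reduced forms: 1 + 1 + 1 + 1 + 2 + 2 + 2 + 2 + 2 + 2 + 2 + 2 + 2 + 2 = 24
h = 24

24


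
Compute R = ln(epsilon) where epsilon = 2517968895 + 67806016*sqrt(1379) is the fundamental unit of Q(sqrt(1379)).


epsilon = 2517968895 + 67806016*sqrt(1379)
= 5.0359e+09
R = ln(5.0359e+09)
= 22.3399

22.3399


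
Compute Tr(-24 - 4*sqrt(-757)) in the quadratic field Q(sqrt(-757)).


Tr(a + b*sqrt(d)) = (a + b*sqrt(d)) + (a - b*sqrt(d)) = 2a
= 2 * (-24)
= -48

-48


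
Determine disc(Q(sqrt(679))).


For K = Q(sqrt(d)) with d squarefree: disc(K) = d if d = 1 mod 4, and disc(K) = 4d if d = 2 or 3 mod 4.
Here d = 679, and d mod 4 = 3.
d = 3 mod 4, not 1 (O_K = Z[sqrt(d)]), so disc(K) = 4d = 4 * (679) = 2716

2716


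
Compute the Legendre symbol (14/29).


p = 29 is prime, so compute (14/29) with the reciprocity algorithm (Jacobi-symbol steps: pull out 2s via (2/n), flip via reciprocity, reduce):
  pull out 2: (2/29) = -1  (since 29 mod 8 = 5)
  reciprocity: (7/29) -> +(29/7)
  reduce: (1/7)
  (1/7) = 1
Product of signs = -1
(14/29) = -1

-1


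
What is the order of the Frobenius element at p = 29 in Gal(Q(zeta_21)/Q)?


The Frobenius at p in Gal(Q(zeta_n)/Q) = (Z/nZ)* is the class of p, so its order is ord_21(29), the smallest k >= 1 with 29^k = 1 mod 21.
n = 21 = 3 * 7, phi(21) = 12; the order divides phi(n).
Divisors of 12: 1, 2, 3, 4, 6, 12
Repeated squaring mod 21: 29^1 = 8, 29^2 = 1, 29^4 = 1, 29^8 = 1
Test divisors in increasing order:
  k=1: 29^1 = 8 mod 21
  k=2: 29^2 = 1 mod 21  <- first divisor giving 1
Order = 2

2
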